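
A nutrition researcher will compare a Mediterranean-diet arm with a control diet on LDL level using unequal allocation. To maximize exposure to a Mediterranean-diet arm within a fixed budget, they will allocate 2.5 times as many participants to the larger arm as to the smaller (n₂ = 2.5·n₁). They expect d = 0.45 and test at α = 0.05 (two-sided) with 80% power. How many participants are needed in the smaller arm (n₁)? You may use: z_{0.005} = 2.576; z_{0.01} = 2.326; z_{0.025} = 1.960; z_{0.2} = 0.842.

n₁ = 55

With allocation ratio k = n₂/n₁ = 2.5, Var(x̄₁−x̄₂) = σ²(1/n₁ + 1/(k·n₁)) = σ²·(k+1)/(k·n₁).
So n₁ = (1 + 1/k)·((z_{α/2} + z_β)/d)² = 1.400 × (2.802/0.45)².
n₁ = 1.400 × 38.77 = 54.3.
Round up: n₁ = 55, giving n₂ = ⌈2.5 × 55⌉ = ⌈137.5⌉ = 138.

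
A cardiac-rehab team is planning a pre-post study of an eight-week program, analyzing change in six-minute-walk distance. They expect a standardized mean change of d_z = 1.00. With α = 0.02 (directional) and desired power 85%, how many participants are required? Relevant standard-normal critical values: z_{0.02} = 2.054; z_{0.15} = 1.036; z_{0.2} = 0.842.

For a paired (one-sample on differences) test: n = ((z_{α} + z_β) / d)².
z_{α} + z_β = 2.054 + 1.036 = 3.090.
n = (3.090 / 1.00)² = 3.090² = 9.55.
Round up.

n = 10 pairs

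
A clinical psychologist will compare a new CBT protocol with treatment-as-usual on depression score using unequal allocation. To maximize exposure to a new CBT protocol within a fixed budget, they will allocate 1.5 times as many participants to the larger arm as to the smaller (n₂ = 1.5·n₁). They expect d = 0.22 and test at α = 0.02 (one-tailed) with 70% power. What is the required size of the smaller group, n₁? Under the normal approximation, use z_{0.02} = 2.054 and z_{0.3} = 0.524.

With allocation ratio k = n₂/n₁ = 1.5, Var(x̄₁−x̄₂) = σ²(1/n₁ + 1/(k·n₁)) = σ²·(k+1)/(k·n₁).
So n₁ = (1 + 1/k)·((z_{α} + z_β)/d)² = 1.667 × (2.578/0.22)².
n₁ = 1.667 × 137.32 = 228.9.
Round up: n₁ = 229, giving n₂ = ⌈1.5 × 229⌉ = ⌈343.5⌉ = 344.

n₁ = 229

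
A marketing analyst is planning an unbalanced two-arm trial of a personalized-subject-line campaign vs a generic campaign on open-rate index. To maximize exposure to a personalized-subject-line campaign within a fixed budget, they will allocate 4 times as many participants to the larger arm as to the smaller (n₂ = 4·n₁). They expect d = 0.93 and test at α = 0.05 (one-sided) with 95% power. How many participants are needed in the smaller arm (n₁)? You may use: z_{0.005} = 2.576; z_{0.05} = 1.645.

With allocation ratio k = n₂/n₁ = 4, Var(x̄₁−x̄₂) = σ²(1/n₁ + 1/(k·n₁)) = σ²·(k+1)/(k·n₁).
So n₁ = (1 + 1/k)·((z_{α} + z_β)/d)² = 1.250 × (3.290/0.93)².
n₁ = 1.250 × 12.51 = 15.6.
Round up: n₁ = 16, giving n₂ = 4 × 16 = 64.

n₁ = 16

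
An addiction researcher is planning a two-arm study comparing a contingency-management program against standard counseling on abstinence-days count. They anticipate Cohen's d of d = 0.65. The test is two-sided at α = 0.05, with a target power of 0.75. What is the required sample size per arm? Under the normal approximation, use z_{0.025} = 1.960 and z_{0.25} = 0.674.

n = 33 per group

For two independent groups with equal n: n = 2·((z_{α/2} + z_β) / d)².
z_{α/2} + z_β = 1.960 + 0.674 = 2.634.
n = 2 × (2.634 / 0.65)² = 2 × 4.052² = 2 × 16.42 = 32.8.
Round up to the next whole participant.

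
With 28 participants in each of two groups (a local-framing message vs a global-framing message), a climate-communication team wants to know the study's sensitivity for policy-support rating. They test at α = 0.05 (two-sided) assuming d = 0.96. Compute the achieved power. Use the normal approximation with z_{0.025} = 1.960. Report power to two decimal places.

power ≈ 0.95

For two equal groups, power = Φ(d·√(n/2) − z_{α/2}).
d·√(n/2) = 0.96 × √(28/2) = 0.96 × 3.742 = 3.592.
z_β = 3.592 − 1.960 = 1.632.
Power = Φ(1.632) = 0.949.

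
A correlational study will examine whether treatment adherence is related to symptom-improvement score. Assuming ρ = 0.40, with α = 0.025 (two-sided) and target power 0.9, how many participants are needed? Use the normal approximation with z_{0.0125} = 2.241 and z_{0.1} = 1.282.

n = 73

Fisher's z: C = ½·ln((1+r)/(1−r)) = ½·ln(2.3333) = 0.4236.
n = ((z_{α/2} + z_β)/C)² + 3.
(2.241 + 1.282) / 0.4236 = 3.523 / 0.4236 = 8.317.
n = 8.317² + 3 = 69.17 + 3 = 72.2.
Round up.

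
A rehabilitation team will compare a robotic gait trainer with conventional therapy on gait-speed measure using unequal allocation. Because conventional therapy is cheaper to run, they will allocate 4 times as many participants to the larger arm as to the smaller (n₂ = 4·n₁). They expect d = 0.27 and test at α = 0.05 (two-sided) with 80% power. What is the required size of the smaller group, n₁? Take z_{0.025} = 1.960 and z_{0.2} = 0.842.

n₁ = 135

With allocation ratio k = n₂/n₁ = 4, Var(x̄₁−x̄₂) = σ²(1/n₁ + 1/(k·n₁)) = σ²·(k+1)/(k·n₁).
So n₁ = (1 + 1/k)·((z_{α/2} + z_β)/d)² = 1.250 × (2.802/0.27)².
n₁ = 1.250 × 107.70 = 134.6.
Round up: n₁ = 135, giving n₂ = 4 × 135 = 540.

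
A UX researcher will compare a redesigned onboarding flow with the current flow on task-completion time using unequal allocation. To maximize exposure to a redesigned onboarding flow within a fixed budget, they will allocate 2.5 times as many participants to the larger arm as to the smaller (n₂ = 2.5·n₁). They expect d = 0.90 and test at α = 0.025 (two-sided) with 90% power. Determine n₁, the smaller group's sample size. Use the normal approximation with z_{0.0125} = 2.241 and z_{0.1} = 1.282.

n₁ = 22

With allocation ratio k = n₂/n₁ = 2.5, Var(x̄₁−x̄₂) = σ²(1/n₁ + 1/(k·n₁)) = σ²·(k+1)/(k·n₁).
So n₁ = (1 + 1/k)·((z_{α/2} + z_β)/d)² = 1.400 × (3.523/0.90)².
n₁ = 1.400 × 15.32 = 21.5.
Round up: n₁ = 22, giving n₂ = 2.5 × 22 = 55.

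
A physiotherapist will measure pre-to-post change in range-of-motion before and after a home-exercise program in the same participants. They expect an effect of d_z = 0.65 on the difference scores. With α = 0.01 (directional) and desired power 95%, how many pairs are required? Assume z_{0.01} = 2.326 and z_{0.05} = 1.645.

For a paired (one-sample on differences) test: n = ((z_{α} + z_β) / d)².
z_{α} + z_β = 2.326 + 1.645 = 3.971.
n = (3.971 / 0.65)² = 6.109² = 37.32.
Round up.

n = 38 pairs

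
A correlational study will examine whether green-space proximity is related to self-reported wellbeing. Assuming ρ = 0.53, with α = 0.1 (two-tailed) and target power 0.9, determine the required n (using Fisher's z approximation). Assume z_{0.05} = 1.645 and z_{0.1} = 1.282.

n = 28

Fisher's z: C = ½·ln((1+r)/(1−r)) = ½·ln(3.2553) = 0.5901.
n = ((z_{α/2} + z_β)/C)² + 3.
(1.645 + 1.282) / 0.5901 = 2.927 / 0.5901 = 4.960.
n = 4.960² + 3 = 24.60 + 3 = 27.6.
Round up.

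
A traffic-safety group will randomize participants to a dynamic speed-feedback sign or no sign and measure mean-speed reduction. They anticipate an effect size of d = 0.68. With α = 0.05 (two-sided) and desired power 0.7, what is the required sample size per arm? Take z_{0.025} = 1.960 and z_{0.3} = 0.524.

n = 27 per group

For two independent groups with equal n: n = 2·((z_{α/2} + z_β) / d)².
z_{α/2} + z_β = 1.960 + 0.524 = 2.484.
n = 2 × (2.484 / 0.68)² = 2 × 3.653² = 2 × 13.34 = 26.7.
Round up to the next whole participant.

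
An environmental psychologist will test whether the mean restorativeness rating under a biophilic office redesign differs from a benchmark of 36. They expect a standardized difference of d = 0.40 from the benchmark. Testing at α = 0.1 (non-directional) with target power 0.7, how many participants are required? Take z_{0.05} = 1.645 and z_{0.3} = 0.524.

For a one-sample test: n = ((z_{α/2} + z_β) / d)².
z_{α/2} + z_β = 1.645 + 0.524 = 2.169.
n = (2.169 / 0.40)² = 5.422² = 29.40.
Round up.

n = 30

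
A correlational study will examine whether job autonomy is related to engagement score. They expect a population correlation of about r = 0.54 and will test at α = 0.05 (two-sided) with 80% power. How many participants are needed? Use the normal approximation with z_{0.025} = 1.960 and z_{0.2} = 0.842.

n = 25

Fisher's z: C = ½·ln((1+r)/(1−r)) = ½·ln(3.3478) = 0.6042.
n = ((z_{α/2} + z_β)/C)² + 3.
(1.960 + 0.842) / 0.6042 = 2.802 / 0.6042 = 4.638.
n = 4.638² + 3 = 21.51 + 3 = 24.5.
Round up.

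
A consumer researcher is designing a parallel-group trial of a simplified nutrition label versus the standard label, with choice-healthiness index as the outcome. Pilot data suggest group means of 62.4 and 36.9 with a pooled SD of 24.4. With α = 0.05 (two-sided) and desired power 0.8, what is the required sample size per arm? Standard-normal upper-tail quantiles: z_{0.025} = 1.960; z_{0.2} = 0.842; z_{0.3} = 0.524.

n = 15 per group

Cohen's d = |M₁ − M₂| / SD_pooled = |62.4 − 36.9| / 24.4 = 25.5 / 24.4 = 1.045.
For two independent groups with equal n: n = 2·((z_{α/2} + z_β) / d)².
z_{α/2} + z_β = 1.960 + 0.842 = 2.802.
n = 2 × (2.802 / 1.045)² = 2 × 2.681² = 2 × 7.19 = 14.4.
Round up to the next whole participant.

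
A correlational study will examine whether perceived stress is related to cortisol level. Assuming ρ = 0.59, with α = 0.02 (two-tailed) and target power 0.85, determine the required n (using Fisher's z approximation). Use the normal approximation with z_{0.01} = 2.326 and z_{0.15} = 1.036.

Fisher's z: C = ½·ln((1+r)/(1−r)) = ½·ln(3.8780) = 0.6777.
n = ((z_{α/2} + z_β)/C)² + 3.
(2.326 + 1.036) / 0.6777 = 3.362 / 0.6777 = 4.961.
n = 4.961² + 3 = 24.61 + 3 = 27.6.
Round up.

n = 28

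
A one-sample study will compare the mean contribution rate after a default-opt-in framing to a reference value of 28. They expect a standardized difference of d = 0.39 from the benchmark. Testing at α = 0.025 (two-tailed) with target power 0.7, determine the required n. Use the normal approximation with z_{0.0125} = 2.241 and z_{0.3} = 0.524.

n = 51

For a one-sample test: n = ((z_{α/2} + z_β) / d)².
z_{α/2} + z_β = 2.241 + 0.524 = 2.765.
n = (2.765 / 0.39)² = 7.090² = 50.26.
Round up.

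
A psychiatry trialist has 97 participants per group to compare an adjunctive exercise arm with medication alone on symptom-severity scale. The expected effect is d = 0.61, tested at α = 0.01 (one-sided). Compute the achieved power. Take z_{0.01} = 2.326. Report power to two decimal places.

power ≈ 0.97

For two equal groups, power = Φ(d·√(n/2) − z_{α}).
d·√(n/2) = 0.61 × √(97/2) = 0.61 × 6.964 = 4.248.
z_β = 4.248 − 2.326 = 1.922.
Power = Φ(1.922) = 0.973.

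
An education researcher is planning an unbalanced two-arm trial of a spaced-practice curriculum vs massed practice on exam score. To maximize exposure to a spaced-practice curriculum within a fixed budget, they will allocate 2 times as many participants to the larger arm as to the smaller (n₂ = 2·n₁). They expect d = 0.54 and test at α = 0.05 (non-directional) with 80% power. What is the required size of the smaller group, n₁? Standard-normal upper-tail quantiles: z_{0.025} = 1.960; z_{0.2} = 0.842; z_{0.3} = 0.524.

With allocation ratio k = n₂/n₁ = 2, Var(x̄₁−x̄₂) = σ²(1/n₁ + 1/(k·n₁)) = σ²·(k+1)/(k·n₁).
So n₁ = (1 + 1/k)·((z_{α/2} + z_β)/d)² = 1.500 × (2.802/0.54)².
n₁ = 1.500 × 26.92 = 40.4.
Round up: n₁ = 41, giving n₂ = 2 × 41 = 82.

n₁ = 41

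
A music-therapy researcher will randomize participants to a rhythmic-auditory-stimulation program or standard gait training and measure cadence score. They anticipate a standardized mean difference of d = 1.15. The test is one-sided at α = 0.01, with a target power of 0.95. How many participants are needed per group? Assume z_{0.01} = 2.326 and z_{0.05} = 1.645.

For two independent groups with equal n: n = 2·((z_{α} + z_β) / d)².
z_{α} + z_β = 2.326 + 1.645 = 3.971.
n = 2 × (3.971 / 1.15)² = 2 × 3.453² = 2 × 11.92 = 23.8.
Round up to the next whole participant.

n = 24 per group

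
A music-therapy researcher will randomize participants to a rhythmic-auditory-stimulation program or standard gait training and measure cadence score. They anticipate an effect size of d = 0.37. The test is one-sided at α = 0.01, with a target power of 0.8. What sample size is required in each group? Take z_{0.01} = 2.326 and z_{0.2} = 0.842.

n = 147 per group

For two independent groups with equal n: n = 2·((z_{α} + z_β) / d)².
z_{α} + z_β = 2.326 + 0.842 = 3.168.
n = 2 × (3.168 / 0.37)² = 2 × 8.562² = 2 × 73.31 = 146.6.
Round up to the next whole participant.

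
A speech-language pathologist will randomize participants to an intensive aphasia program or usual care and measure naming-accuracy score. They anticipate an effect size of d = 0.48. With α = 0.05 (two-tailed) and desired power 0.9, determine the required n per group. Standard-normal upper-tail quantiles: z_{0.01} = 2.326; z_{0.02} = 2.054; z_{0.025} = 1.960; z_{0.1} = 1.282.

n = 92 per group

For two independent groups with equal n: n = 2·((z_{α/2} + z_β) / d)².
z_{α/2} + z_β = 1.960 + 1.282 = 3.242.
n = 2 × (3.242 / 0.48)² = 2 × 6.754² = 2 × 45.62 = 91.2.
Round up to the next whole participant.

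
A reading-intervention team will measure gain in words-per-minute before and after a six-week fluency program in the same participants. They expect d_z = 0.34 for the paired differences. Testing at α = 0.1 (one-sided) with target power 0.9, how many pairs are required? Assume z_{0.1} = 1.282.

For a paired (one-sample on differences) test: n = ((z_{α} + z_β) / d)².
z_{α} + z_β = 1.282 + 1.282 = 2.564.
n = (2.564 / 0.34)² = 7.541² = 56.87.
Round up.

n = 57 pairs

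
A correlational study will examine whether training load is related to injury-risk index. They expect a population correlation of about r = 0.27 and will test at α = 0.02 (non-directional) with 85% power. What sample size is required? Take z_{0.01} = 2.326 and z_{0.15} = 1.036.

Fisher's z: C = ½·ln((1+r)/(1−r)) = ½·ln(1.7397) = 0.2769.
n = ((z_{α/2} + z_β)/C)² + 3.
(2.326 + 1.036) / 0.2769 = 3.362 / 0.2769 = 12.142.
n = 12.142² + 3 = 147.42 + 3 = 150.4.
Round up.

n = 151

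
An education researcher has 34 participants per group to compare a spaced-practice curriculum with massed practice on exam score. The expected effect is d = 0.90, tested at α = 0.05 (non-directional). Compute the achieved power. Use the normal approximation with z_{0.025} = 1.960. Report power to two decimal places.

For two equal groups, power = Φ(d·√(n/2) − z_{α/2}).
d·√(n/2) = 0.90 × √(34/2) = 0.90 × 4.123 = 3.711.
z_β = 3.711 − 1.960 = 1.751.
Power = Φ(1.751) = 0.960.

power ≈ 0.96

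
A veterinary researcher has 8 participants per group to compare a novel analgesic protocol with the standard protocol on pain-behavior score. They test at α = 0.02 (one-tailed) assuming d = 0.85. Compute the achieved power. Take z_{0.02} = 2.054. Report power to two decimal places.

power ≈ 0.36

For two equal groups, power = Φ(d·√(n/2) − z_{α}).
d·√(n/2) = 0.85 × √(8/2) = 0.85 × 2.000 = 1.700.
z_β = 1.700 − 2.054 = -0.354.
Power = Φ(-0.354) = 0.362.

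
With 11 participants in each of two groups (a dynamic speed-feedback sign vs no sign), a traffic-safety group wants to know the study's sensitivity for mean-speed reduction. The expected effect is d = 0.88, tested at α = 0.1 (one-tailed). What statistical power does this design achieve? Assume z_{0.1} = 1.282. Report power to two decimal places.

power ≈ 0.78

For two equal groups, power = Φ(d·√(n/2) − z_{α}).
d·√(n/2) = 0.88 × √(11/2) = 0.88 × 2.345 = 2.064.
z_β = 2.064 − 1.282 = 0.782.
Power = Φ(0.782) = 0.783.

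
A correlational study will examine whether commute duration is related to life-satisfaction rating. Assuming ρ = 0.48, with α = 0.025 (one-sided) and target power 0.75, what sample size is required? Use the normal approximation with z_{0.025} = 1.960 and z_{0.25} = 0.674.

Fisher's z: C = ½·ln((1+r)/(1−r)) = ½·ln(2.8462) = 0.5230.
n = ((z_{α} + z_β)/C)² + 3.
(1.960 + 0.674) / 0.5230 = 2.634 / 0.5230 = 5.036.
n = 5.036² + 3 = 25.36 + 3 = 28.4.
Round up.

n = 29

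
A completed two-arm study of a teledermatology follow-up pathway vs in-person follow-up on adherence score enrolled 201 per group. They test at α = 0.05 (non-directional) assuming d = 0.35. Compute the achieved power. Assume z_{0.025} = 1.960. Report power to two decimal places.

power ≈ 0.94

For two equal groups, power = Φ(d·√(n/2) − z_{α/2}).
d·√(n/2) = 0.35 × √(201/2) = 0.35 × 10.025 = 3.509.
z_β = 3.509 − 1.960 = 1.549.
Power = Φ(1.549) = 0.939.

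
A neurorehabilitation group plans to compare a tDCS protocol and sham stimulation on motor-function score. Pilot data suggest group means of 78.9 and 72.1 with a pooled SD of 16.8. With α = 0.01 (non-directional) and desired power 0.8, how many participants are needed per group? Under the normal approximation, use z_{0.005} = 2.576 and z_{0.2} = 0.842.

n = 143 per group

Cohen's d = |M₁ − M₂| / SD_pooled = |78.9 − 72.1| / 16.8 = 6.8 / 16.8 = 0.405.
For two independent groups with equal n: n = 2·((z_{α/2} + z_β) / d)².
z_{α/2} + z_β = 2.576 + 0.842 = 3.418.
n = 2 × (3.418 / 0.405)² = 2 × 8.440² = 2 × 71.23 = 142.5.
Round up to the next whole participant.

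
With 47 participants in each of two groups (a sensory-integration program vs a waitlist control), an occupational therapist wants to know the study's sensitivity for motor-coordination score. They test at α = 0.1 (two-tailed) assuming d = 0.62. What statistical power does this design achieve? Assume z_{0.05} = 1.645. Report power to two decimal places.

For two equal groups, power = Φ(d·√(n/2) − z_{α/2}).
d·√(n/2) = 0.62 × √(47/2) = 0.62 × 4.848 = 3.006.
z_β = 3.006 − 1.645 = 1.361.
Power = Φ(1.361) = 0.913.

power ≈ 0.91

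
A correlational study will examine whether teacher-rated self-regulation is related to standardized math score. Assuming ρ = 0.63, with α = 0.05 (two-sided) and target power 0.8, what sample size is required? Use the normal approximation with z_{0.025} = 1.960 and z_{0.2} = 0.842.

n = 18

Fisher's z: C = ½·ln((1+r)/(1−r)) = ½·ln(4.4054) = 0.7414.
n = ((z_{α/2} + z_β)/C)² + 3.
(1.960 + 0.842) / 0.7414 = 2.802 / 0.7414 = 3.779.
n = 3.779² + 3 = 14.28 + 3 = 17.3.
Round up.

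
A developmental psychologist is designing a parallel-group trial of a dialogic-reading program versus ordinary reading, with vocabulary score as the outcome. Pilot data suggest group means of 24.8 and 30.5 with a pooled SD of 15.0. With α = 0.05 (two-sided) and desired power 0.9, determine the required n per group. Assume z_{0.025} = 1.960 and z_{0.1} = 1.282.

Cohen's d = |M₁ − M₂| / SD_pooled = |24.8 − 30.5| / 15.0 = 5.7 / 15.0 = 0.380.
For two independent groups with equal n: n = 2·((z_{α/2} + z_β) / d)².
z_{α/2} + z_β = 1.960 + 1.282 = 3.242.
n = 2 × (3.242 / 0.380)² = 2 × 8.532² = 2 × 72.79 = 145.6.
Round up to the next whole participant.

n = 146 per group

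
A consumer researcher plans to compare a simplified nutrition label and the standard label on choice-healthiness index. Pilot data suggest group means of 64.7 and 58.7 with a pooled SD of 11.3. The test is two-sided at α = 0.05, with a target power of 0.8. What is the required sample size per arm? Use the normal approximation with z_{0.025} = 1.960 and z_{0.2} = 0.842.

Cohen's d = |M₁ − M₂| / SD_pooled = |64.7 − 58.7| / 11.3 = 6.0 / 11.3 = 0.531.
For two independent groups with equal n: n = 2·((z_{α/2} + z_β) / d)².
z_{α/2} + z_β = 1.960 + 0.842 = 2.802.
n = 2 × (2.802 / 0.531)² = 2 × 5.277² = 2 × 27.84 = 55.7.
Round up to the next whole participant.

n = 56 per group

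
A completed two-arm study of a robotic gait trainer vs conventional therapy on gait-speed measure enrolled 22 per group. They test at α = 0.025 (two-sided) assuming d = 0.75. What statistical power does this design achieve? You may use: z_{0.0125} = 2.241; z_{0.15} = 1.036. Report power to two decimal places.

For two equal groups, power = Φ(d·√(n/2) − z_{α/2}).
d·√(n/2) = 0.75 × √(22/2) = 0.75 × 3.317 = 2.487.
z_β = 2.487 − 2.241 = 0.246.
Power = Φ(0.246) = 0.597.

power ≈ 0.60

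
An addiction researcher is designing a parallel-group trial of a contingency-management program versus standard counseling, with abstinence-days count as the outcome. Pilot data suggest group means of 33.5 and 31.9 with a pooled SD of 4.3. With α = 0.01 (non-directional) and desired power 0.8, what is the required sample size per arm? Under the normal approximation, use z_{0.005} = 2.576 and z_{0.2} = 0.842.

n = 169 per group

Cohen's d = |M₁ − M₂| / SD_pooled = |33.5 − 31.9| / 4.3 = 1.6 / 4.3 = 0.372.
For two independent groups with equal n: n = 2·((z_{α/2} + z_β) / d)².
z_{α/2} + z_β = 2.576 + 0.842 = 3.418.
n = 2 × (3.418 / 0.372)² = 2 × 9.188² = 2 × 84.42 = 168.8.
Round up to the next whole participant.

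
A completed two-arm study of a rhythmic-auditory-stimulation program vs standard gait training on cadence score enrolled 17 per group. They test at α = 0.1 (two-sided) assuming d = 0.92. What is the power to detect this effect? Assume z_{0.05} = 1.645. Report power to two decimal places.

power ≈ 0.85

For two equal groups, power = Φ(d·√(n/2) − z_{α/2}).
d·√(n/2) = 0.92 × √(17/2) = 0.92 × 2.915 = 2.682.
z_β = 2.682 − 1.645 = 1.037.
Power = Φ(1.037) = 0.850.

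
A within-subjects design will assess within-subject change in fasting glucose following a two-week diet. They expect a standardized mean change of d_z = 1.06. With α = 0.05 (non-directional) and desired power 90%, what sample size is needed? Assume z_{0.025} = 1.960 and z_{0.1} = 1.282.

For a paired (one-sample on differences) test: n = ((z_{α/2} + z_β) / d)².
z_{α/2} + z_β = 1.960 + 1.282 = 3.242.
n = (3.242 / 1.06)² = 3.058² = 9.35.
Round up.

n = 10 pairs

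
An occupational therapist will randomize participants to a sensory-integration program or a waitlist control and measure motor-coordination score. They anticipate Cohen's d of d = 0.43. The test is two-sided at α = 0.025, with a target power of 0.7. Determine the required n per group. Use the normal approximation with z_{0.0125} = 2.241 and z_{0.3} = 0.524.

For two independent groups with equal n: n = 2·((z_{α/2} + z_β) / d)².
z_{α/2} + z_β = 2.241 + 0.524 = 2.765.
n = 2 × (2.765 / 0.43)² = 2 × 6.430² = 2 × 41.35 = 82.7.
Round up to the next whole participant.

n = 83 per group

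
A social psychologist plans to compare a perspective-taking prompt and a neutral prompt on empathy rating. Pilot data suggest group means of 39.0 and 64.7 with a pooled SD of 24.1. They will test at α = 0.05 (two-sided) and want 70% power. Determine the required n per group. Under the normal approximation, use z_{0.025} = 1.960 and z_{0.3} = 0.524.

Cohen's d = |M₁ − M₂| / SD_pooled = |39.0 − 64.7| / 24.1 = 25.7 / 24.1 = 1.066.
For two independent groups with equal n: n = 2·((z_{α/2} + z_β) / d)².
z_{α/2} + z_β = 1.960 + 0.524 = 2.484.
n = 2 × (2.484 / 1.066)² = 2 × 2.330² = 2 × 5.43 = 10.9.
Round up to the next whole participant.

n = 11 per group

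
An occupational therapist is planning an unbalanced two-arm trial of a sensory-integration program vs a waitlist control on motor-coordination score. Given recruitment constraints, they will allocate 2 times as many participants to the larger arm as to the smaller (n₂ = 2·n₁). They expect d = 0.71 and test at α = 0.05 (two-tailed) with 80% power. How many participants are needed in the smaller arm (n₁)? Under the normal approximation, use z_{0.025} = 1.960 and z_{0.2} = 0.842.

With allocation ratio k = n₂/n₁ = 2, Var(x̄₁−x̄₂) = σ²(1/n₁ + 1/(k·n₁)) = σ²·(k+1)/(k·n₁).
So n₁ = (1 + 1/k)·((z_{α/2} + z_β)/d)² = 1.500 × (2.802/0.71)².
n₁ = 1.500 × 15.57 = 23.4.
Round up: n₁ = 24, giving n₂ = 2 × 24 = 48.

n₁ = 24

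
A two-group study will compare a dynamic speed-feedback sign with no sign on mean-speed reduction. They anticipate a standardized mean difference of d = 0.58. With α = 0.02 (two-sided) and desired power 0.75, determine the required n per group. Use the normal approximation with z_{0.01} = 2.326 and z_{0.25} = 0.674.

For two independent groups with equal n: n = 2·((z_{α/2} + z_β) / d)².
z_{α/2} + z_β = 2.326 + 0.674 = 3.000.
n = 2 × (3.000 / 0.58)² = 2 × 5.172² = 2 × 26.75 = 53.5.
Round up to the next whole participant.

n = 54 per group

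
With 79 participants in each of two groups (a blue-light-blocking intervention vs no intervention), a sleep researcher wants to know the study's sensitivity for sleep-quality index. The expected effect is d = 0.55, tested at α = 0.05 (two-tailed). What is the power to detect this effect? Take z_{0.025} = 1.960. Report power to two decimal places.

For two equal groups, power = Φ(d·√(n/2) − z_{α/2}).
d·√(n/2) = 0.55 × √(79/2) = 0.55 × 6.285 = 3.457.
z_β = 3.457 − 1.960 = 1.497.
Power = Φ(1.497) = 0.933.

power ≈ 0.93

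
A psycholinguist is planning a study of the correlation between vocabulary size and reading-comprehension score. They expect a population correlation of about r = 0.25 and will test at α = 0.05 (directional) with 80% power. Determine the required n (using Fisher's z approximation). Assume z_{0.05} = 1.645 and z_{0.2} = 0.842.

Fisher's z: C = ½·ln((1+r)/(1−r)) = ½·ln(1.6667) = 0.2554.
n = ((z_{α} + z_β)/C)² + 3.
(1.645 + 0.842) / 0.2554 = 2.487 / 0.2554 = 9.738.
n = 9.738² + 3 = 94.82 + 3 = 97.8.
Round up.

n = 98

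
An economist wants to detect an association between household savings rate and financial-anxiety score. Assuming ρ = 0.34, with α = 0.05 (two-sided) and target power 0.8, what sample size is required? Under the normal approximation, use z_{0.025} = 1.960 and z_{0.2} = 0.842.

Fisher's z: C = ½·ln((1+r)/(1−r)) = ½·ln(2.0303) = 0.3541.
n = ((z_{α/2} + z_β)/C)² + 3.
(1.960 + 0.842) / 0.3541 = 2.802 / 0.3541 = 7.913.
n = 7.913² + 3 = 62.62 + 3 = 65.6.
Round up.

n = 66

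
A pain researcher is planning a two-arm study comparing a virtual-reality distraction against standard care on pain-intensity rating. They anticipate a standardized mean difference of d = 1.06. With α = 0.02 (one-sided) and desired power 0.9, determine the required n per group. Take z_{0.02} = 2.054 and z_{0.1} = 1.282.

For two independent groups with equal n: n = 2·((z_{α} + z_β) / d)².
z_{α} + z_β = 2.054 + 1.282 = 3.336.
n = 2 × (3.336 / 1.06)² = 2 × 3.147² = 2 × 9.90 = 19.8.
Round up to the next whole participant.

n = 20 per group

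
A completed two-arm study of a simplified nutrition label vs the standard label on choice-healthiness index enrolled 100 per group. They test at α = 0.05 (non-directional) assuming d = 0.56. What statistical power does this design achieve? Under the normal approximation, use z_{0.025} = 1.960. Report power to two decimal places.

power ≈ 0.98

For two equal groups, power = Φ(d·√(n/2) − z_{α/2}).
d·√(n/2) = 0.56 × √(100/2) = 0.56 × 7.071 = 3.960.
z_β = 3.960 − 1.960 = 2.000.
Power = Φ(2.000) = 0.977.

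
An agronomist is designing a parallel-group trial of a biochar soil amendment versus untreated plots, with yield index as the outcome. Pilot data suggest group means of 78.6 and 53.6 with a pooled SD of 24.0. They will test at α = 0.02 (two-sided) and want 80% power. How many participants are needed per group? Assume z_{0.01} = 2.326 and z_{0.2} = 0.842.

Cohen's d = |M₁ − M₂| / SD_pooled = |78.6 − 53.6| / 24.0 = 25.0 / 24.0 = 1.042.
For two independent groups with equal n: n = 2·((z_{α/2} + z_β) / d)².
z_{α/2} + z_β = 2.326 + 0.842 = 3.168.
n = 2 × (3.168 / 1.042)² = 2 × 3.040² = 2 × 9.24 = 18.5.
Round up to the next whole participant.

n = 19 per group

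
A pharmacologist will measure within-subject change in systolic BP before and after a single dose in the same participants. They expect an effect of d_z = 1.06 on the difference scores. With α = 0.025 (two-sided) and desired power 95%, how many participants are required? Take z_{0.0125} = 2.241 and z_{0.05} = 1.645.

n = 14 pairs

For a paired (one-sample on differences) test: n = ((z_{α/2} + z_β) / d)².
z_{α/2} + z_β = 2.241 + 1.645 = 3.886.
n = (3.886 / 1.06)² = 3.666² = 13.44.
Round up.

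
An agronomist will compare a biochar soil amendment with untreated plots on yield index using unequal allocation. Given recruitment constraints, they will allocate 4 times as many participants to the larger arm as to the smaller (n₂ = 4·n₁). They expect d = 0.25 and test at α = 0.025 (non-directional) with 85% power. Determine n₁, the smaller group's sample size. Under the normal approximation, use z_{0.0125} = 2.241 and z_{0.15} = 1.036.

n₁ = 215

With allocation ratio k = n₂/n₁ = 4, Var(x̄₁−x̄₂) = σ²(1/n₁ + 1/(k·n₁)) = σ²·(k+1)/(k·n₁).
So n₁ = (1 + 1/k)·((z_{α/2} + z_β)/d)² = 1.250 × (3.277/0.25)².
n₁ = 1.250 × 171.82 = 214.8.
Round up: n₁ = 215, giving n₂ = 4 × 215 = 860.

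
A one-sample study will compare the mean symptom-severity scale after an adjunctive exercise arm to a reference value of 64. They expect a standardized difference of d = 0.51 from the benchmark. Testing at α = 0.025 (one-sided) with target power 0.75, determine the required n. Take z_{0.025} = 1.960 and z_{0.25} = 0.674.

For a one-sample test: n = ((z_{α} + z_β) / d)².
z_{α} + z_β = 1.960 + 0.674 = 2.634.
n = (2.634 / 0.51)² = 5.165² = 26.67.
Round up.

n = 27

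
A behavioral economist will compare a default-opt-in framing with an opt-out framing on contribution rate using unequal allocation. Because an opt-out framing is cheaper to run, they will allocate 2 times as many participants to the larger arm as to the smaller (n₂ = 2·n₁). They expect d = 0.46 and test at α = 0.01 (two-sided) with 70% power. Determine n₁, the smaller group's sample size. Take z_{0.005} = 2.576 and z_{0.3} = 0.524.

With allocation ratio k = n₂/n₁ = 2, Var(x̄₁−x̄₂) = σ²(1/n₁ + 1/(k·n₁)) = σ²·(k+1)/(k·n₁).
So n₁ = (1 + 1/k)·((z_{α/2} + z_β)/d)² = 1.500 × (3.100/0.46)².
n₁ = 1.500 × 45.42 = 68.1.
Round up: n₁ = 69, giving n₂ = 2 × 69 = 138.

n₁ = 69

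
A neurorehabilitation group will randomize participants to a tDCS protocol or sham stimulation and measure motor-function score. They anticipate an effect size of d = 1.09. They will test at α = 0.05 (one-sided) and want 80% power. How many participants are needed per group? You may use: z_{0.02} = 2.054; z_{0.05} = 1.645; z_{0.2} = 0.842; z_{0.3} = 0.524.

For two independent groups with equal n: n = 2·((z_{α} + z_β) / d)².
z_{α} + z_β = 1.645 + 0.842 = 2.487.
n = 2 × (2.487 / 1.09)² = 2 × 2.282² = 2 × 5.21 = 10.4.
Round up to the next whole participant.

n = 11 per group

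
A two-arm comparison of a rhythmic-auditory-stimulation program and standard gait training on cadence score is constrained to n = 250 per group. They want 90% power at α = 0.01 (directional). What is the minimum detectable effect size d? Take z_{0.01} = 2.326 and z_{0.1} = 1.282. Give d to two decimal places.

For two independent groups of n = 250 each: d_min = (z_{α} + z_β)·√(2/n).
z-sum = 2.326 + 1.282 = 3.608.
d_min = 3.608 × √(2/250) = 3.608 × 0.0894 = 0.323.

d_min ≈ 0.32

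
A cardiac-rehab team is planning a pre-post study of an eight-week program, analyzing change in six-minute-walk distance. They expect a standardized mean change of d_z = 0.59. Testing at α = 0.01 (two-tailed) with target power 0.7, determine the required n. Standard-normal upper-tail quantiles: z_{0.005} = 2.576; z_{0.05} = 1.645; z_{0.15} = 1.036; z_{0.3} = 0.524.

n = 28 pairs

For a paired (one-sample on differences) test: n = ((z_{α/2} + z_β) / d)².
z_{α/2} + z_β = 2.576 + 0.524 = 3.100.
n = (3.100 / 0.59)² = 5.254² = 27.61.
Round up.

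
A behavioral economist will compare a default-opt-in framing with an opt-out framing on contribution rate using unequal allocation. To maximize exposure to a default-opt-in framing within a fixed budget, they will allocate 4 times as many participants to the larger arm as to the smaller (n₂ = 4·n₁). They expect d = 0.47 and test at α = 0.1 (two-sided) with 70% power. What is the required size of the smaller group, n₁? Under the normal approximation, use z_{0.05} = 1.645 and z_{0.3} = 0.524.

n₁ = 27

With allocation ratio k = n₂/n₁ = 4, Var(x̄₁−x̄₂) = σ²(1/n₁ + 1/(k·n₁)) = σ²·(k+1)/(k·n₁).
So n₁ = (1 + 1/k)·((z_{α/2} + z_β)/d)² = 1.250 × (2.169/0.47)².
n₁ = 1.250 × 21.30 = 26.6.
Round up: n₁ = 27, giving n₂ = 4 × 27 = 108.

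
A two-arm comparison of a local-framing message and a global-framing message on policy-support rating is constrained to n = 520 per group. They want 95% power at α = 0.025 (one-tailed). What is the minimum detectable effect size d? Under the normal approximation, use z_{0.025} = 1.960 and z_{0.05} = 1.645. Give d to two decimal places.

d_min ≈ 0.22

For two independent groups of n = 520 each: d_min = (z_{α} + z_β)·√(2/n).
z-sum = 1.960 + 1.645 = 3.605.
d_min = 3.605 × √(2/520) = 3.605 × 0.0620 = 0.224.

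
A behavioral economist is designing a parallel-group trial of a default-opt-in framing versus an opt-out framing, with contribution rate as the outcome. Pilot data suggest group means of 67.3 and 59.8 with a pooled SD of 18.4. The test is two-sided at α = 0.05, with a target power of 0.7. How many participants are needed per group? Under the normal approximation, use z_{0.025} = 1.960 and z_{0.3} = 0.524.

Cohen's d = |M₁ − M₂| / SD_pooled = |67.3 − 59.8| / 18.4 = 7.5 / 18.4 = 0.408.
For two independent groups with equal n: n = 2·((z_{α/2} + z_β) / d)².
z_{α/2} + z_β = 1.960 + 0.524 = 2.484.
n = 2 × (2.484 / 0.408)² = 2 × 6.088² = 2 × 37.07 = 74.1.
Round up to the next whole participant.

n = 75 per group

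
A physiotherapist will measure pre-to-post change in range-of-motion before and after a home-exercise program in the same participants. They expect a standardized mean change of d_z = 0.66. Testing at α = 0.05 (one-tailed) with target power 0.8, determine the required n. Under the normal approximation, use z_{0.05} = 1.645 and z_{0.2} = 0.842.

For a paired (one-sample on differences) test: n = ((z_{α} + z_β) / d)².
z_{α} + z_β = 1.645 + 0.842 = 2.487.
n = (2.487 / 0.66)² = 3.768² = 14.20.
Round up.

n = 15 pairs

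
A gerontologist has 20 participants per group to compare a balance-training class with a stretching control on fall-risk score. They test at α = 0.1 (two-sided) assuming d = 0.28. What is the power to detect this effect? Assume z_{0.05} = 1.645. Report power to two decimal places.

For two equal groups, power = Φ(d·√(n/2) − z_{α/2}).
d·√(n/2) = 0.28 × √(20/2) = 0.28 × 3.162 = 0.885.
z_β = 0.885 − 1.645 = -0.760.
Power = Φ(-0.760) = 0.224.

power ≈ 0.22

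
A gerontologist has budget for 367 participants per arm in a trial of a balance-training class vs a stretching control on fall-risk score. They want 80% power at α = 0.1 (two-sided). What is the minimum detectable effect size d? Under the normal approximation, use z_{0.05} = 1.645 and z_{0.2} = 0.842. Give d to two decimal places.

d_min ≈ 0.18

For two independent groups of n = 367 each: d_min = (z_{α/2} + z_β)·√(2/n).
z-sum = 1.645 + 0.842 = 2.487.
d_min = 2.487 × √(2/367) = 2.487 × 0.0738 = 0.184.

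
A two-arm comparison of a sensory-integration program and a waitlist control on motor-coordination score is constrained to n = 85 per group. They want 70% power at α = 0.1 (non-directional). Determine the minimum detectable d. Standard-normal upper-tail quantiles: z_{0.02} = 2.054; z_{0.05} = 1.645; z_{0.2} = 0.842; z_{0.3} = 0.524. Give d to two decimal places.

For two independent groups of n = 85 each: d_min = (z_{α/2} + z_β)·√(2/n).
z-sum = 1.645 + 0.524 = 2.169.
d_min = 2.169 × √(2/85) = 2.169 × 0.1534 = 0.333.

d_min ≈ 0.33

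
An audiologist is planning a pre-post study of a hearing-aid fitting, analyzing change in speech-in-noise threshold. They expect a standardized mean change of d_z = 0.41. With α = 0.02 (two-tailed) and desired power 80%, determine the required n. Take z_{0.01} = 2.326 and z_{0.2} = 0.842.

For a paired (one-sample on differences) test: n = ((z_{α/2} + z_β) / d)².
z_{α/2} + z_β = 2.326 + 0.842 = 3.168.
n = (3.168 / 0.41)² = 7.727² = 59.70.
Round up.

n = 60 pairs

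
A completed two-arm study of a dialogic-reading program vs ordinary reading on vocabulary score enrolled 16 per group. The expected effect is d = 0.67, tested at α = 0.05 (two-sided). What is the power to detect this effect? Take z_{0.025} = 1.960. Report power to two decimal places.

For two equal groups, power = Φ(d·√(n/2) − z_{α/2}).
d·√(n/2) = 0.67 × √(16/2) = 0.67 × 2.828 = 1.895.
z_β = 1.895 − 1.960 = -0.065.
Power = Φ(-0.065) = 0.474.

power ≈ 0.47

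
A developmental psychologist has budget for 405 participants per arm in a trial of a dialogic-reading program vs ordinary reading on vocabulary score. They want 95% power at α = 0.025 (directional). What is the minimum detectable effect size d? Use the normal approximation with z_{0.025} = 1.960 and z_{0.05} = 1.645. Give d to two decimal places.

For two independent groups of n = 405 each: d_min = (z_{α} + z_β)·√(2/n).
z-sum = 1.960 + 1.645 = 3.605.
d_min = 3.605 × √(2/405) = 3.605 × 0.0703 = 0.253.

d_min ≈ 0.25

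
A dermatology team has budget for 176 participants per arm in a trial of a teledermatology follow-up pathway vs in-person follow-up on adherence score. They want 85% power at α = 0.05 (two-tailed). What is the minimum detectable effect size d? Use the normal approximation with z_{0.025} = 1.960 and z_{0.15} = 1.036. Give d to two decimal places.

d_min ≈ 0.32

For two independent groups of n = 176 each: d_min = (z_{α/2} + z_β)·√(2/n).
z-sum = 1.960 + 1.036 = 2.996.
d_min = 2.996 × √(2/176) = 2.996 × 0.1066 = 0.319.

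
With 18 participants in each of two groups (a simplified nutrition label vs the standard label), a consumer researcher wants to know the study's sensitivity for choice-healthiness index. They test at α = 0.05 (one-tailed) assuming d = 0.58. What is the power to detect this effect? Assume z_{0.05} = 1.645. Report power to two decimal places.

power ≈ 0.54

For two equal groups, power = Φ(d·√(n/2) − z_{α}).
d·√(n/2) = 0.58 × √(18/2) = 0.58 × 3.000 = 1.740.
z_β = 1.740 − 1.645 = 0.095.
Power = Φ(0.095) = 0.538.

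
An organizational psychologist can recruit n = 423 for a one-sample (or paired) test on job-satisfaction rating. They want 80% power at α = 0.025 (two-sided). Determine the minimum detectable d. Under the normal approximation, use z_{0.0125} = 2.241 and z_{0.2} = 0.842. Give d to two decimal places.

d_min ≈ 0.15

For a single sample (or paired design) of n = 423: d_min = (z_{α/2} + z_β)/√n.
z-sum = 2.241 + 0.842 = 3.083.
d_min = 3.083 / √423 = 3.083 / 20.567 = 0.150.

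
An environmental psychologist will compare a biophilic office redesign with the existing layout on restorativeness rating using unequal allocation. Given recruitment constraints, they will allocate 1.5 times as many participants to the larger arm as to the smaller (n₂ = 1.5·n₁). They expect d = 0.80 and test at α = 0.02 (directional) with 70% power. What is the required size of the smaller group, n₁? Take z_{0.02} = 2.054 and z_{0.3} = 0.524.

n₁ = 18

With allocation ratio k = n₂/n₁ = 1.5, Var(x̄₁−x̄₂) = σ²(1/n₁ + 1/(k·n₁)) = σ²·(k+1)/(k·n₁).
So n₁ = (1 + 1/k)·((z_{α} + z_β)/d)² = 1.667 × (2.578/0.80)².
n₁ = 1.667 × 10.38 = 17.3.
Round up: n₁ = 18, giving n₂ = 1.5 × 18 = 27.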